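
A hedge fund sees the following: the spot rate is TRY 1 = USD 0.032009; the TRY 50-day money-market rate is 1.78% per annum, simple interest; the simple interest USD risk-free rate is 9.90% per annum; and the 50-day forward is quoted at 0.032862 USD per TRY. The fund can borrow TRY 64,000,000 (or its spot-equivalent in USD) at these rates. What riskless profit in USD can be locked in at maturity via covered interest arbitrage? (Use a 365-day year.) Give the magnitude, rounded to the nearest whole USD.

USD 31,938

T = 50/365 years.
Invest the TRY and cover forward: 64,000,000 × 1.002438356 × 0.032862 = USD 2,108,296.27.
Convert at spot and invest in USD: 64,000,000 × 0.032009 × 1.013561644 = USD 2,076,358.06.
The quoted forward overvalues TRY, so borrow USD, buy TRY at spot, deposit the TRY at 1.78%, and sell the proceeds forward at 0.032862.
The gap between the two covered legs is USD 31,938.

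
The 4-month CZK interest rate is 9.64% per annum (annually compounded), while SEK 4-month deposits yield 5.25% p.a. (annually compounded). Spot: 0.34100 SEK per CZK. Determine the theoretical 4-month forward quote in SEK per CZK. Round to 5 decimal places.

0.33639

T = 4/12 years.
SEK accumulates by (1 + 0.0525)^(4/12) = 1.0172024.
CZK accumulates by (1 + 0.0964)^(4/12) = 1.0311528.
Forward (SEK per CZK) = 0.341 × 1.0172024 / 1.0311528 = 0.3363866.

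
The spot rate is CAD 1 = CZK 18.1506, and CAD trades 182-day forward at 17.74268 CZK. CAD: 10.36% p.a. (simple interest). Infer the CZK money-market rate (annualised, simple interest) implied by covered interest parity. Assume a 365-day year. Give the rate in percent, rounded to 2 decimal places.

5.62%

T = 182/365 years.
F/S = 17.74268/18.1506 = 0.9775258 = (growth of CZK) / (growth of CAD).
CAD growth factor: 1 + 0.1036×182/365 = 1.0516581.
Hence g_CZK = 1.0280229.
(1.0280229 − 1)/T = 0.056200, i.e. 5.62%.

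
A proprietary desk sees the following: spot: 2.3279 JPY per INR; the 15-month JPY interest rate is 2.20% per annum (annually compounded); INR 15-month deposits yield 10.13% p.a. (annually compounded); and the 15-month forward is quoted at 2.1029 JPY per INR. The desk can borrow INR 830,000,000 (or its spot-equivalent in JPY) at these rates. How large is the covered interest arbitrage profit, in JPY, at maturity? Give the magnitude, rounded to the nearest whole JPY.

T = 15/12 years.
Invest the INR and cover forward: 830,000,000 × 1.128189488511 × 2.1029 = JPY 1,969,149,830.57.
Convert at spot and invest in JPY: 830,000,000 × 2.3279 × 1.027575213018 = JPY 1,985,436,640.86.
The quoted forward undervalues INR, so borrow INR, convert to JPY at spot, deposit the JPY at 2.20%, and buy INR forward at 2.1029 to cover the loan.
The gap between the two covered legs is JPY 16,286,810.

JPY 16,286,810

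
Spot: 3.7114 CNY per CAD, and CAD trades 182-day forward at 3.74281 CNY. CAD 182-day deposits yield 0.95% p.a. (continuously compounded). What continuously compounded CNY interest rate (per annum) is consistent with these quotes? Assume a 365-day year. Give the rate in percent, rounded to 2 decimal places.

2.64%

T = 182/365 years.
F/S = 3.74281/3.7114 = 1.0084631 = (growth of CNY) / (growth of CAD).
CAD growth factor: e^(0.0095×182/365) = 1.0047482.
So the CNY growth factor = 1.0132515.
r = ln(1.0132515)/(182/365) = 0.026401 → 2.64%.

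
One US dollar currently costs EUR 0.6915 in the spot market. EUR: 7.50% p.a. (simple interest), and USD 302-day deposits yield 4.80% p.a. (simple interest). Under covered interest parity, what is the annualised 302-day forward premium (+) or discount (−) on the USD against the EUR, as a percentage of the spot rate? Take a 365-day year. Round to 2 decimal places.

+2.60%

T = 302/365 years.
F = S · g_EUR/g_USD = 0.6915 × 1.0620548/1.0397151 = 0.7063578.
(F − S)/S ÷ T = (0.7063578 − 0.6915)/0.6915/(302/365) = 0.025969 → 2.60%.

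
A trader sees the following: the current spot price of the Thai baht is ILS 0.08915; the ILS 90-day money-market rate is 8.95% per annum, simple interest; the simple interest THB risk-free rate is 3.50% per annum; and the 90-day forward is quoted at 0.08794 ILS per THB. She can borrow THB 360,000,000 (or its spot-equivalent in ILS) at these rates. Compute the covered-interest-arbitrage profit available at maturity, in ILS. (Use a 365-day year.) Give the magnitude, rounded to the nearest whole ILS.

ILS 870,650

T = 90/365 years.
Route A — deposit THB, sell forward: 360,000,000 × 1.008630137 × 0.08794 = ILS 31,931,616.33.
Route B — convert at spot, deposit ILS: 360,000,000 × 0.08915 × 1.0220684932 = ILS 32,802,266.22.
The quoted forward undervalues THB, so borrow THB, convert to ILS at spot, deposit the ILS at 8.95%, and buy THB forward at 0.08794 to cover the loan.
Arbitrage profit = |31,931,616.33 − 32,802,266.22| = ILS 870,650.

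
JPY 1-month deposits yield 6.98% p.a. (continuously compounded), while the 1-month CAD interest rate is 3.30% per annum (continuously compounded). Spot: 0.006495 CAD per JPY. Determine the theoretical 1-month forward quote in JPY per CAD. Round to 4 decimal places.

T = 1/12 years.
CAD growth factor: e^(0.0330×1/12) = 1.002753785.
Growth of 1 JPY over T: e^(0.0698×1/12) = 1.005833616.
So F = 0.006495 × 1.002753785 / 1.005833616 = 0.00647511251 (CAD/JPY).
Invert for JPY per CAD: 1 / 0.00647511251 = 154.4375.

154.4375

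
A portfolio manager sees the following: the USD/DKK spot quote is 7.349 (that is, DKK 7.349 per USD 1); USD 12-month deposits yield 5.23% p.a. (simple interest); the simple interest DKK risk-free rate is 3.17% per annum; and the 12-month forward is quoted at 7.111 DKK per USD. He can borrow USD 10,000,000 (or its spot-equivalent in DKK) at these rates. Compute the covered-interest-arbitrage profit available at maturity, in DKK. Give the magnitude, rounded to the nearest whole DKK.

DKK 990,580

T = 1 year.
Route A — deposit USD, sell forward: 10,000,000 × 1.052300 × 7.111 = DKK 74,829,053.00.
Route B — convert at spot, deposit DKK: 10,000,000 × 7.349 × 1.031700 = DKK 75,819,633.00.
The quoted forward undervalues USD, so borrow USD, convert to DKK at spot, deposit the DKK at 3.17%, and buy USD forward at 7.111 to cover the loan.
Profit = 75,819,633.00 − 74,829,053.00 = DKK 990,580.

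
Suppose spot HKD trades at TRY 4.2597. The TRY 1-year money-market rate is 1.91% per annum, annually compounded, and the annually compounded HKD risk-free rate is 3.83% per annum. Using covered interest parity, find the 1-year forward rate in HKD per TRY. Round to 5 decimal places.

0.23918

T = 1 year.
TRY growth factor: (1 + 0.0191)^1 = 1.019100.
HKD accumulates by (1 + 0.0383)^1 = 1.038300.
CIP: F = S · (grow TRY)/(grow HKD) = 4.2597 × 1.019100/1.038300 = 4.180931 TRY per HKD.
Quoted the other way: 1/4.180931 = 0.23918 HKD per TRY.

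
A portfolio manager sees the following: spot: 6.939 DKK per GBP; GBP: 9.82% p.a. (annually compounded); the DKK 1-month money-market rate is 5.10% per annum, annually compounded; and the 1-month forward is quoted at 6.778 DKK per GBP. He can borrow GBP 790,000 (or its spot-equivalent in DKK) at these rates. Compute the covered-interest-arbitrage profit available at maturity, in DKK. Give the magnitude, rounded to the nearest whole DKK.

T = 1/12 years.
Invest the GBP and cover forward: 790,000 × 1.007836586 × 6.778 = DKK 5,396,581.94.
Convert at spot and invest in DKK: 790,000 × 6.939 × 1.004153777 = DKK 5,504,580.22.
The quoted forward undervalues GBP, so borrow GBP, convert to DKK at spot, deposit the DKK at 5.10%, and buy GBP forward at 6.778 to cover the loan.
Arbitrage profit = |5,396,581.94 − 5,504,580.22| = DKK 107,998.

DKK 107,998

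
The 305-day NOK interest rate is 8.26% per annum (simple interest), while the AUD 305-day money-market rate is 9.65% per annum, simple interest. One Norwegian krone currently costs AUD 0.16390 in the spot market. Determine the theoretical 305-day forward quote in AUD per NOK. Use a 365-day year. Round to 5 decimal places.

T = 305/365 years.
AUD growth factor: 1 + 0.0965×305/365 = 1.080637.
NOK accumulates by 1 + 0.0826×305/365 = 1.0690219.
So F = 0.1639 × 1.080637 / 1.0690219 = 0.1656808 (AUD/NOK).

0.16568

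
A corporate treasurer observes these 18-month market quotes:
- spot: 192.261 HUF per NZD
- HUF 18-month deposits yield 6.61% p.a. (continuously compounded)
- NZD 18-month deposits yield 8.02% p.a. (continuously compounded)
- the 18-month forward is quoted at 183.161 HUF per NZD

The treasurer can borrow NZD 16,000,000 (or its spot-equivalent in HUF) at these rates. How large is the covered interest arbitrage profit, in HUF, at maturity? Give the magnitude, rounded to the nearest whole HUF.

HUF 91,605,110

T = 18/12 years.
Route A — deposit NZD, sell forward: 16,000,000 × 1.127835151377 × 183.161 = HUF 3,305,206,626.58.
Route B — convert at spot, deposit HUF: 16,000,000 × 192.261 × 1.104231921925 = HUF 3,396,811,736.66.
The quoted forward undervalues NZD, so borrow NZD, convert to HUF at spot, deposit the HUF at 6.61%, and buy NZD forward at 183.161 to cover the loan.
Arbitrage profit = |3,305,206,626.58 − 3,396,811,736.66| = HUF 91,605,110.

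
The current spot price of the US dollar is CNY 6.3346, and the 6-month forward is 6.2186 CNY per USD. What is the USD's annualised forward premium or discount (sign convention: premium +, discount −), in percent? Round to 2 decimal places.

T = 6/12 years.
USD trades forward at -1.83121% vs spot over the period.
Per annum: -0.0183121 / (6/12) = -0.036624 = -3.66%.

-3.66%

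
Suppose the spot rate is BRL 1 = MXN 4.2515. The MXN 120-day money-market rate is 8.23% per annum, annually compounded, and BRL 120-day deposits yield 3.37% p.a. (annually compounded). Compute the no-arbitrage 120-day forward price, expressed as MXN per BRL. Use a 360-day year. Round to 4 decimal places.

T = 120/360 years.
MXN growth factor: (1 + 0.0823)^(120/360) = 1.0267134.
BRL accumulates by (1 + 0.0337)^(120/360) = 1.0111095.
Forward (MXN per BRL) = 4.2515 × 1.0267134 / 1.0111095 = 4.317111.

4.3171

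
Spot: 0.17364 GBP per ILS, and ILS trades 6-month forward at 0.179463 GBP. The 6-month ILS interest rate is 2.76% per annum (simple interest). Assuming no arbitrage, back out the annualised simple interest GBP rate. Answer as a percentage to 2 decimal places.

T = 6/12 years.
By CIP, F/S equals the GBP-to-ILS growth ratio: 0.179463/0.17364 = 1.0335349.
The ILS side grows by 1 + 0.0276×6/12 = 1.013800.
So the GBP growth factor = 1.0477977.
(1.0477977 − 1)/T = 0.095595, i.e. 9.56%.

9.56%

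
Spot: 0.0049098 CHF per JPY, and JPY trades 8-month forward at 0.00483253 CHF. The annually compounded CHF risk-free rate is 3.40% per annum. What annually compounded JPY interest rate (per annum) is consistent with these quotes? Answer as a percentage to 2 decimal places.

5.89%

T = 8/12 years.
By CIP, F/S equals the CHF-to-JPY growth ratio: 0.00483253/0.0049098 = 0.9842621.
CHF growth factor: (1 + 0.0340)^(8/12) = 1.0225401.
Hence g_JPY = 1.038890.
r = 1.038890^(12/8) − 1 = 0.058899 → 5.89%.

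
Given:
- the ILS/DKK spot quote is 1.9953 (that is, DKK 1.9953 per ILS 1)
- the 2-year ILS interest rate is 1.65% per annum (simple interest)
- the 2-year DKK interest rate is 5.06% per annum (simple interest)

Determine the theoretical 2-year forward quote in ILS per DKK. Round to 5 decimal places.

T = 2 years.
DKK growth factor: 1 + 0.0506×2 = 1.101200.
ILS growth factor: 1 + 0.0165×2 = 1.033000.
So F = 1.9953 × 1.101200 / 1.033000 = 2.127032 (DKK/ILS).
Invert for ILS per DKK: 1 / 2.127032 = 0.47014.

0.47014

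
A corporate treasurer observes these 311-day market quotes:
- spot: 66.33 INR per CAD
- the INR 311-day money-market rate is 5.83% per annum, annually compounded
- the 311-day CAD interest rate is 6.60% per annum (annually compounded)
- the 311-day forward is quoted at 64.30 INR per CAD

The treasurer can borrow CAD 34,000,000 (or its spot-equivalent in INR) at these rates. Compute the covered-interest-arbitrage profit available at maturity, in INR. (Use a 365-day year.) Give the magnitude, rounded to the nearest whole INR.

T = 311/365 years.
Keep in CAD, deliver into the forward: 34,000,000·1.055967761181·64.30 = INR 2,308,556,719.49.
Swap to INR now, deposit: 34,000,000·66.33·1.049465201606 = INR 2,366,774,911.97.
The quoted forward undervalues CAD, so borrow CAD, convert to INR at spot, deposit the INR at 5.83%, and buy CAD forward at 64.30 to cover the loan.
Profit = 2,366,774,911.97 − 2,308,556,719.49 = INR 58,218,192.

INR 58,218,192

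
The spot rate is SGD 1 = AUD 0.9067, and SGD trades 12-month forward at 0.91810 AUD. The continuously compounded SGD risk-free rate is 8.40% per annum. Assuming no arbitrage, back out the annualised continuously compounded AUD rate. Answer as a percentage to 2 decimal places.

T = 1 year.
By CIP, F/S equals the AUD-to-SGD growth ratio: 0.9181/0.9067 = 1.0125731.
SGD growth factor: e^(0.0840×1) = 1.0876289.
Hence g_AUD = 1.1013038.
r = ln(1.1013038)/1 = 0.096495 → 9.65%.

9.65%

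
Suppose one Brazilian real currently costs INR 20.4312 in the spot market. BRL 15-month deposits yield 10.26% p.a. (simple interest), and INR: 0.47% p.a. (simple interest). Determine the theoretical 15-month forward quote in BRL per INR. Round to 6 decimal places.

0.054899

T = 15/12 years.
INR accumulates by 1 + 0.0047×15/12 = 1.005875.
Growth of 1 BRL over T: 1 + 0.1026×15/12 = 1.128250.
So F = 20.4312 × 1.005875 / 1.128250 = 18.21514 (INR/BRL).
Quoted the other way: 1/18.21514 = 0.054899 BRL per INR.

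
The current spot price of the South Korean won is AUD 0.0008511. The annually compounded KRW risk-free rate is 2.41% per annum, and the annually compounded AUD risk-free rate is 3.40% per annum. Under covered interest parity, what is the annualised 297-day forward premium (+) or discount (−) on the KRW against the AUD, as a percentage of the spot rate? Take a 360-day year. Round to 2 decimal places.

T = 297/360 years.
CIP forward (AUD per KRW) = 0.0008511 × 1.0279676/1.019841 = 0.0008578820.
(F − S)/S ÷ T = (0.0008578820 − 0.0008511)/0.0008511/(297/360) = 0.009659 → 0.97%.

+0.97%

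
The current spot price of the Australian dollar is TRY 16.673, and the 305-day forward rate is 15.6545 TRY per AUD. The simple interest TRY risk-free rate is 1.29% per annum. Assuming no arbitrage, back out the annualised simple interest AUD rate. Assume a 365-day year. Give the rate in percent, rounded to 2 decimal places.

9.16%

T = 305/365 years.
F/S = 15.6545/16.673 = 0.9389132 = (growth of TRY) / (growth of AUD).
The TRY side grows by 1 + 0.0129×305/365 = 1.0107795.
So the AUD growth factor = 1.076542.
r = (1.076542 − 1)/(305/365) = 0.091599 → 9.16%.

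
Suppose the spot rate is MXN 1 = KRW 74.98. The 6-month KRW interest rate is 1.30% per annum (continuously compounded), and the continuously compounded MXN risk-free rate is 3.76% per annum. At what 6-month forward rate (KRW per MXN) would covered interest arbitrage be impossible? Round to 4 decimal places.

74.0634

T = 6/12 years.
Growth of 1 KRW over T: e^(0.0130×6/12) = 1.00652117.
Growth of 1 MXN over T: e^(0.0376×6/12) = 1.01897783.
Forward (KRW per MXN) = 74.98 × 1.00652117 / 1.01897783 = 74.063395.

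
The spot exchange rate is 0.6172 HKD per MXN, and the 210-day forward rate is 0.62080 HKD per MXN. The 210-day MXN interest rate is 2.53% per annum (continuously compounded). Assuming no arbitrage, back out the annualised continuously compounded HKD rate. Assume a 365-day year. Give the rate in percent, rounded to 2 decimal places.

T = 210/365 years.
F/S = 0.6208/0.6172 = 1.0058328 = (growth of HKD) / (growth of MXN).
MXN growth factor: e^(0.0253×210/365) = 1.0146626.
So the HKD growth factor = 1.0205809.
r = ln(1.0205809)/(210/365) = 0.035408 → 3.54%.

3.54%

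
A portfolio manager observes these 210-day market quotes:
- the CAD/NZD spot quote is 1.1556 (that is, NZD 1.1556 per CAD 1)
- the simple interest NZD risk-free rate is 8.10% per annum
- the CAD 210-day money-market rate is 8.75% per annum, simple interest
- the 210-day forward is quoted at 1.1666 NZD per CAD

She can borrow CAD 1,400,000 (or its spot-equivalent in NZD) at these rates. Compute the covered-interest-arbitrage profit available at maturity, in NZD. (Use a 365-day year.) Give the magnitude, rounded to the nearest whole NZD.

T = 210/365 years.
Invest the CAD and cover forward: 1,400,000 × 1.050342466 × 1.1666 = NZD 1,715,461.33.
Convert at spot and invest in NZD: 1,400,000 × 1.1556 × 1.04660274 = NZD 1,693,235.78.
The quoted forward overvalues CAD, so borrow NZD, buy CAD at spot, deposit the CAD at 8.75%, and sell the proceeds forward at 1.1666.
Arbitrage profit = |1,715,461.33 − 1,693,235.78| = NZD 22,226.

NZD 22,226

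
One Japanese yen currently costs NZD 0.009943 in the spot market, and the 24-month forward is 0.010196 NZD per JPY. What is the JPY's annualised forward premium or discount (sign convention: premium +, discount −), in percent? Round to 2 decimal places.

T = 2 years.
JPY trades forward at +2.54450% vs spot over the period.
Per annum: 0.0254450 / 2 = 0.012722 = 1.27%.

+1.27%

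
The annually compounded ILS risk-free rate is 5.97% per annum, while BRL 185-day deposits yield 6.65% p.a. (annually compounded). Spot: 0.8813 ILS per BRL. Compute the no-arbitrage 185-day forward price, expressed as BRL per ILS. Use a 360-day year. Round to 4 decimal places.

T = 185/360 years.
Growth of 1 ILS over T: (1 + 0.0597)^(185/360) = 1.0302467.
BRL growth factor: (1 + 0.0665)^(185/360) = 1.0336387.
Forward (ILS per BRL) = 0.8813 × 1.0302467 / 1.0336387 = 0.8784079.
Quoted the other way: 1/0.8784079 = 1.1384 BRL per ILS.

1.1384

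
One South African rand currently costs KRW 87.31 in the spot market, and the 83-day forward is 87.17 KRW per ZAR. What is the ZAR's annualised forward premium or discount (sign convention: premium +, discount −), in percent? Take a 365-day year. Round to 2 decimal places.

-0.71%

T = 83/365 years.
ZAR trades forward at -0.16035% vs spot over the period.
Per annum: -0.0016035 / (83/365) = -0.007052 = -0.71%.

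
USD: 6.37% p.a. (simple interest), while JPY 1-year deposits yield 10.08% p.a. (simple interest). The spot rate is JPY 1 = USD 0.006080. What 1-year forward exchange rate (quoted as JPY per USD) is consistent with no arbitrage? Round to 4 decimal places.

170.2102

T = 1 year.
Growth of 1 USD over T: 1 + 0.0637×1 = 1.063700.
JPY accumulates by 1 + 0.1008×1 = 1.100800.
CIP: F = S · (grow USD)/(grow JPY) = 0.00608 × 1.063700/1.100800 = 0.00587508721 USD per JPY.
Invert for JPY per USD: 1 / 0.00587508721 = 170.2102.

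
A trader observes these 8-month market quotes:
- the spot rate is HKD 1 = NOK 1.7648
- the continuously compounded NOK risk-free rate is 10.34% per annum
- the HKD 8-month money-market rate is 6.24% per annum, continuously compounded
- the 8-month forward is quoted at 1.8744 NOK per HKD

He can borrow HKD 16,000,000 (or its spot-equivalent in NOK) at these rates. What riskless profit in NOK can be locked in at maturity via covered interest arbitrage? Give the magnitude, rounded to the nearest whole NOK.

T = 8/12 years.
Invest the HKD and cover forward: 16,000,000 × 1.0424774044 × 1.8744 = NOK 31,264,314.35.
Convert at spot and invest in NOK: 16,000,000 × 1.7648 × 1.0713647824 = NOK 30,251,913.09.
The quoted forward overvalues HKD, so borrow NOK, buy HKD at spot, deposit the HKD at 6.24%, and sell the proceeds forward at 1.8744.
Arbitrage profit = |31,264,314.35 − 30,251,913.09| = NOK 1,012,401.

NOK 1,012,401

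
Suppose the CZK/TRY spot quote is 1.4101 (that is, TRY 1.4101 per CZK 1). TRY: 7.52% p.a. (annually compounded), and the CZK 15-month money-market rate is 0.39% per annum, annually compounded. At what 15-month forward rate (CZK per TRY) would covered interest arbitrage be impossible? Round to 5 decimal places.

0.65088

T = 15/12 years.
TRY accumulates by (1 + 0.0752)^(15/12) = 1.0948675.
CZK growth factor: (1 + 0.0039)^(15/12) = 1.0048774.
Forward (TRY per CZK) = 1.4101 × 1.0948675 / 1.0048774 = 1.536379.
Quoted the other way: 1/1.536379 = 0.65088 CZK per TRY.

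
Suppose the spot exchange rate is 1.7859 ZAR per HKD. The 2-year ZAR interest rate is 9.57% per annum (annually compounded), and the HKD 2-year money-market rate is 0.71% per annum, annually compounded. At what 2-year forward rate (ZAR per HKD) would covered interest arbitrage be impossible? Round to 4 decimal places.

T = 2 years.
ZAR accumulates by (1 + 0.0957)^2 = 1.2005585.
HKD accumulates by (1 + 0.0071)^2 = 1.0142504.
CIP: F = S · (grow ZAR)/(grow HKD) = 1.7859 × 1.2005585/1.0142504 = 2.113953 ZAR per HKD.

2.1140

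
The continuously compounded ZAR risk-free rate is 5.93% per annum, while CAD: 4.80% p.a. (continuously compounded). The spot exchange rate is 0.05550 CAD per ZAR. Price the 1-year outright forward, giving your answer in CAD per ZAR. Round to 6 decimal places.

T = 1 year.
CAD growth factor: e^(0.0480×1) = 1.0491707.
ZAR growth factor: e^(0.0593×1) = 1.0610935.
CIP: F = S · (grow CAD)/(grow ZAR) = 0.0555 × 1.0491707/1.0610935 = 0.05487638 CAD per ZAR.

0.054876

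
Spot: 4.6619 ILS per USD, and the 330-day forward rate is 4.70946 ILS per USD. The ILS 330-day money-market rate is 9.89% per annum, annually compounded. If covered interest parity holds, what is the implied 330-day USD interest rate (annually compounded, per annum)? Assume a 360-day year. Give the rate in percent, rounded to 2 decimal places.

8.68%

T = 330/360 years.
CIP gives F = S · g_ILS/g_USD, so g_ILS/g_USD = 4.70946/4.6619 = 1.0102018.
The ILS side grows by (1 + 0.0989)^(330/360) = 1.0902974.
That pins the USD growth at 1.0792867.
r = 1.0792867^(360/330) − 1 = 0.086799 → 8.68%.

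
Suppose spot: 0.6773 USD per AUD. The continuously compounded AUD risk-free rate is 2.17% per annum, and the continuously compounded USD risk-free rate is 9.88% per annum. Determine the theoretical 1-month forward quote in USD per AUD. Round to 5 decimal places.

0.68167

T = 1/12 years.
USD growth factor: e^(0.0988×1/12) = 1.0082673.
AUD growth factor: e^(0.0217×1/12) = 1.001810.
CIP: F = S · (grow USD)/(grow AUD) = 0.6773 × 1.0082673/1.001810 = 0.6816656 USD per AUD.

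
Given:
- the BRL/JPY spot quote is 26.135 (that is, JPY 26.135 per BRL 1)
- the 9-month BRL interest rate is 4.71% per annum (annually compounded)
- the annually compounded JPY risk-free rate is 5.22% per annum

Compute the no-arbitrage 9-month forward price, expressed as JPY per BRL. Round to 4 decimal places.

26.2304

T = 9/12 years.
JPY growth factor: (1 + 0.0522)^(9/12) = 1.03889994.
BRL accumulates by (1 + 0.0471)^(9/12) = 1.035121.
So F = 26.135 × 1.03889994 / 1.035121 = 26.230412 (JPY/BRL).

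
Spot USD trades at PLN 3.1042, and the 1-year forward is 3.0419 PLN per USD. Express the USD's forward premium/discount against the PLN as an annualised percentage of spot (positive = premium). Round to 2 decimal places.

-2.01%

T = 1 year.
Period premium: (3.0419 − 3.1042)/3.1042 = -0.0200696.
Annualise by dividing by T: -0.0200696 / 1 = -0.020070 → -2.01%.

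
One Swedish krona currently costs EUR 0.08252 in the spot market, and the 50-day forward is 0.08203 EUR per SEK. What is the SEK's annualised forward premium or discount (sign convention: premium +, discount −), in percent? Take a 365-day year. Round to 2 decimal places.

T = 50/365 years.
(F − S)/S = (0.08203 − 0.08252)/0.08252 = -0.0059380.
Per annum: -0.0059380 / (50/365) = -0.043347 = -4.33%.

-4.33%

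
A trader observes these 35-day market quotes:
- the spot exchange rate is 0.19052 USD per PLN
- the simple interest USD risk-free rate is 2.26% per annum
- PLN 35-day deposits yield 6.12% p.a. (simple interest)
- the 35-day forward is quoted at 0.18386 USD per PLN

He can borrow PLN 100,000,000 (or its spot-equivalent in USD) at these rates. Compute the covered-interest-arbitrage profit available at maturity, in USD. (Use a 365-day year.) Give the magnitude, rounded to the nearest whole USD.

T = 35/365 years.
Route A — deposit PLN, sell forward: 100,000,000 × 1.0058684932 × 0.18386 = USD 18,493,898.12.
Route B — convert at spot, deposit USD: 100,000,000 × 0.19052 × 1.0021671233 = USD 19,093,288.03.
The quoted forward undervalues PLN, so borrow PLN, convert to USD at spot, deposit the USD at 2.26%, and buy PLN forward at 0.18386 to cover the loan.
Profit = 19,093,288.03 − 18,493,898.12 = USD 599,390.

USD 599,390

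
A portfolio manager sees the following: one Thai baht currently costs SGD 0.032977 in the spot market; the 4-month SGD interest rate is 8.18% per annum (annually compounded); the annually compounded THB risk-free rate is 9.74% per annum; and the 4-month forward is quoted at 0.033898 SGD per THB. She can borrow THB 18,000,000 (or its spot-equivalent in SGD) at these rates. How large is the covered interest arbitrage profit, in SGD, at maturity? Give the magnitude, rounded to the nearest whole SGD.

SGD 20,015

T = 4/12 years.
Route A — deposit THB, sell forward: 18,000,000 × 1.03146616 × 0.033898 = SGD 629,363.52.
Route B — convert at spot, deposit SGD: 18,000,000 × 0.032977 × 1.02655524 = SGD 609,348.82.
The quoted forward overvalues THB, so borrow SGD, buy THB at spot, deposit the THB at 9.74%, and sell the proceeds forward at 0.033898.
Profit = 629,363.52 − 609,348.82 = SGD 20,015.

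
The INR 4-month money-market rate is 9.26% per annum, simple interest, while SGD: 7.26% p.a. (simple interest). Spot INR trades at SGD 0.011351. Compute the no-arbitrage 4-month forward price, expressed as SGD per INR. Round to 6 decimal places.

T = 4/12 years.
Growth of 1 SGD over T: 1 + 0.0726×4/12 = 1.024200.
Growth of 1 INR over T: 1 + 0.0926×4/12 = 1.0308667.
So F = 0.011351 × 1.024200 / 1.0308667 = 0.01127759 (SGD/INR).

0.011278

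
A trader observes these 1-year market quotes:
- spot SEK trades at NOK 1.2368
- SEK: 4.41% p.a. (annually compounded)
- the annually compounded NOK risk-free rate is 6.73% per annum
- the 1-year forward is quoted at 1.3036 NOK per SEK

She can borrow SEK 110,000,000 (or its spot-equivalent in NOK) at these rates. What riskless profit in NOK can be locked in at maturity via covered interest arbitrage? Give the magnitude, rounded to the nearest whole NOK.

NOK 4,515,733

T = 1 year.
Keep in SEK, deliver into the forward: 110,000,000·1.044100·1.3036 = NOK 149,719,763.60.
Swap to NOK now, deposit: 110,000,000·1.2368·1.067300 = NOK 145,204,030.40.
The quoted forward overvalues SEK, so borrow NOK, buy SEK at spot, deposit the SEK at 4.41%, and sell the proceeds forward at 1.3036.
Arbitrage profit = |149,719,763.60 − 145,204,030.40| = NOK 4,515,733.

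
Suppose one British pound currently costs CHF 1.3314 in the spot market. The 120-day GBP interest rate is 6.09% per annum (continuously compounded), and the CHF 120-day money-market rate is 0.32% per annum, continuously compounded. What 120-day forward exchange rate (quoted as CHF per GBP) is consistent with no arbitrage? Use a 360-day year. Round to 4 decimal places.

1.3060

T = 120/360 years.
CHF accumulates by e^(0.0032×120/360) = 1.0010672.
GBP growth factor: e^(0.0609×120/360) = 1.0205074.
CIP: F = S · (grow CHF)/(grow GBP) = 1.3314 × 1.0010672/1.0205074 = 1.306037 CHF per GBP.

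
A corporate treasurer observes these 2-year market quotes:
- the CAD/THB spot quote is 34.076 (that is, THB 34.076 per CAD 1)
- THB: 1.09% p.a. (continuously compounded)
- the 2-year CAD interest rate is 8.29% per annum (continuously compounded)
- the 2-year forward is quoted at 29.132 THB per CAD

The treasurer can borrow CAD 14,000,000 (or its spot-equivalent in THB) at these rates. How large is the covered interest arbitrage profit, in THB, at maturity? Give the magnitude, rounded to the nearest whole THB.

THB 6,180,094

T = 2 years.
Invest the CAD and cover forward: 14,000,000 × 1.18033701071 × 29.132 = THB 481,398,089.14.
Convert at spot and invest in THB: 14,000,000 × 34.076 × 1.02203935616 = THB 487,578,183.41.
The quoted forward undervalues CAD, so borrow CAD, convert to THB at spot, deposit the THB at 1.09%, and buy CAD forward at 29.132 to cover the loan.
Profit = 487,578,183.41 − 481,398,089.14 = THB 6,180,094.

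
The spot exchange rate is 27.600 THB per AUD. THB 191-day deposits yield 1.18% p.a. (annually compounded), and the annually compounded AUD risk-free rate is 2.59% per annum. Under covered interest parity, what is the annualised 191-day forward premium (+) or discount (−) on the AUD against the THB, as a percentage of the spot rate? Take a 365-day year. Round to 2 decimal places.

T = 191/365 years.
CIP forward (THB per AUD) = 27.6 × 1.0061575/1.0134705 = 27.400844.
Annualised premium = (F − S)/S × (1/T) = (27.400844 − 27.6)/27.6 ÷ (191/365) = -1.38%.

-1.38%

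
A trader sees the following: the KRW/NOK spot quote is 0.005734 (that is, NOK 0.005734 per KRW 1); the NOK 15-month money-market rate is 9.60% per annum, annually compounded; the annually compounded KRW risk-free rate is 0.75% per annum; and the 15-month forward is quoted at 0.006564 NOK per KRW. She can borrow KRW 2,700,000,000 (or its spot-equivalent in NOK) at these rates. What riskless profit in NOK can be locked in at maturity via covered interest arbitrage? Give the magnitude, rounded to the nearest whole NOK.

NOK 527,711

T = 15/12 years.
Keep in KRW, deliver into the forward: 2,700,000,000·1.0093837726·0.006564 = NOK 17,889,106.73.
Swap to NOK now, deposit: 2,700,000,000·0.005734·1.1214068192 = NOK 17,361,396.09.
The quoted forward overvalues KRW, so borrow NOK, buy KRW at spot, deposit the KRW at 0.75%, and sell the proceeds forward at 0.006564.
Arbitrage profit = |17,889,106.73 − 17,361,396.09| = NOK 527,711.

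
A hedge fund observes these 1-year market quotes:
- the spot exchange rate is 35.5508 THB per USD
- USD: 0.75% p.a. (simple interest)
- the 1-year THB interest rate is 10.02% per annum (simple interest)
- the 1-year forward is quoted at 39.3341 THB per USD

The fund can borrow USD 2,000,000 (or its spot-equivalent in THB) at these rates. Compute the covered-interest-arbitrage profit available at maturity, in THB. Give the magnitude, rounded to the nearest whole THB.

T = 1 year.
Keep in USD, deliver into the forward: 2,000,000·1.007500·39.3341 = THB 79,258,211.50.
Swap to THB now, deposit: 2,000,000·35.5508·1.100200 = THB 78,225,980.32.
The quoted forward overvalues USD, so borrow THB, buy USD at spot, deposit the USD at 0.75%, and sell the proceeds forward at 39.3341.
Profit = 79,258,211.50 − 78,225,980.32 = THB 1,032,231.

THB 1,032,231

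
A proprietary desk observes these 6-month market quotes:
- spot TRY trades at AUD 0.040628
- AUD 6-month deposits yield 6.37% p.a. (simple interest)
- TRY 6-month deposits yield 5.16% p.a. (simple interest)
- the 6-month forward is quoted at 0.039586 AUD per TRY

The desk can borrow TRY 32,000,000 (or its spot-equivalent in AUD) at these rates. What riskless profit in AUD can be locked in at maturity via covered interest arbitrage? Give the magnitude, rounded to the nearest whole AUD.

AUD 42,070

T = 6/12 years.
Route A — deposit TRY, sell forward: 32,000,000 × 1.025800 × 0.039586 = AUD 1,299,434.20.
Route B — convert at spot, deposit AUD: 32,000,000 × 0.040628 × 1.031850 = AUD 1,341,504.06.
The quoted forward undervalues TRY, so borrow TRY, convert to AUD at spot, deposit the AUD at 6.37%, and buy TRY forward at 0.039586 to cover the loan.
Profit = 1,341,504.06 − 1,299,434.20 = AUD 42,070.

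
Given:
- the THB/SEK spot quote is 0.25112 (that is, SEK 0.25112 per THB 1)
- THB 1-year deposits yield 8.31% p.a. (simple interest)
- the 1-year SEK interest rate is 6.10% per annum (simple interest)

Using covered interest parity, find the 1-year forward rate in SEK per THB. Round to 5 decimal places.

0.24600

T = 1 year.
Growth of 1 SEK over T: 1 + 0.0610×1 = 1.061000.
Growth of 1 THB over T: 1 + 0.0831×1 = 1.083100.
So F = 0.25112 × 1.061000 / 1.083100 = 0.2459960 (SEK/THB).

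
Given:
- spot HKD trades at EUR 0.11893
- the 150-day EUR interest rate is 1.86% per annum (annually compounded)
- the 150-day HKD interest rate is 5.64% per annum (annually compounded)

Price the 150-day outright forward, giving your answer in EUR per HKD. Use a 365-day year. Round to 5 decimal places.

0.11716

T = 150/365 years.
Growth of 1 EUR over T: (1 + 0.0186)^(150/365) = 1.0076024.
Growth of 1 HKD over T: (1 + 0.0564)^(150/365) = 1.0228042.
Forward (EUR per HKD) = 0.11893 × 1.0076024 / 1.0228042 = 0.1171624.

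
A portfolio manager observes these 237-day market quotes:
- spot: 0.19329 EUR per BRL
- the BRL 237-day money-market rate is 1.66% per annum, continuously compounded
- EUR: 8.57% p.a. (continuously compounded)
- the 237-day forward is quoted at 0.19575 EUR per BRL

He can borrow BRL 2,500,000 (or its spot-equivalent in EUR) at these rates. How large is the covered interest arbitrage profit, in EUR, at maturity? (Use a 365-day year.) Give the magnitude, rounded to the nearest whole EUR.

T = 237/365 years.
Invest the BRL and cover forward: 2,500,000 × 1.01083693 × 0.19575 = EUR 494,678.32.
Convert at spot and invest in EUR: 2,500,000 × 0.19329 × 1.05722368 = EUR 510,876.91.
The quoted forward undervalues BRL, so borrow BRL, convert to EUR at spot, deposit the EUR at 8.57%, and buy BRL forward at 0.19575 to cover the loan.
The gap between the two covered legs is EUR 16,199.

EUR 16,199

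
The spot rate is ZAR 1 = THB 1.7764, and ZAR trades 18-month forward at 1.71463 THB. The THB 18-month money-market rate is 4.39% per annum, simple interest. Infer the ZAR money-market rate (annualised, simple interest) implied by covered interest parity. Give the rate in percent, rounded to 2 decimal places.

6.95%

T = 18/12 years.
By CIP, F/S equals the THB-to-ZAR growth ratio: 1.71463/1.7764 = 0.9652274.
THB growth factor: 1 + 0.0439×18/12 = 1.065850.
Hence g_ZAR = 1.1042476.
r = (1.1042476 − 1)/(18/12) = 0.069498 → 6.95%.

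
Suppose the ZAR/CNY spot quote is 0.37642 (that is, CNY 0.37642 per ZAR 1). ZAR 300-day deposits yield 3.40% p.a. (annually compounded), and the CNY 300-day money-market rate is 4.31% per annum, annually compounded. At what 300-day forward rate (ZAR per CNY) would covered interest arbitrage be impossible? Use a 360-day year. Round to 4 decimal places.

2.6373

T = 300/360 years.
CNY accumulates by (1 + 0.0431)^(300/360) = 1.0357898.
ZAR accumulates by (1 + 0.0340)^(300/360) = 1.0282541.
Forward (CNY per ZAR) = 0.37642 × 1.0357898 / 1.0282541 = 0.3791786.
Quoted the other way: 1/0.3791786 = 2.6373 ZAR per CNY.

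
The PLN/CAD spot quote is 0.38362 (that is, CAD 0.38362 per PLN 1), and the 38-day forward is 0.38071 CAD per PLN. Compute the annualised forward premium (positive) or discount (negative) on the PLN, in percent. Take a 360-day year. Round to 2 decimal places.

-7.19%

T = 38/360 years.
Period premium: (0.38071 − 0.38362)/0.38362 = -0.0075856.
×(1/T) gives -7.19% p.a.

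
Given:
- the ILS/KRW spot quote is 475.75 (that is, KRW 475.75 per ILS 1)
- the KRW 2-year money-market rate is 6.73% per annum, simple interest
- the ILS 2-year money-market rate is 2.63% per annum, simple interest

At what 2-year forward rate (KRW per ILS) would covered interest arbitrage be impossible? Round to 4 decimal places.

T = 2 years.
Growth of 1 KRW over T: 1 + 0.0673×2 = 1.134600.
ILS growth factor: 1 + 0.0263×2 = 1.052600.
CIP: F = S · (grow KRW)/(grow ILS) = 475.75 × 1.134600/1.052600 = 512.812037 KRW per ILS.

512.8120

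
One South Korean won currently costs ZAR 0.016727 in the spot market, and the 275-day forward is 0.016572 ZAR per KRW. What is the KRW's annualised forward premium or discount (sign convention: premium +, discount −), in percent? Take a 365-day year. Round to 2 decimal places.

-1.23%

T = 275/365 years.
KRW trades forward at -0.92665% vs spot over the period.
Per annum: -0.0092665 / (275/365) = -0.012299 = -1.23%.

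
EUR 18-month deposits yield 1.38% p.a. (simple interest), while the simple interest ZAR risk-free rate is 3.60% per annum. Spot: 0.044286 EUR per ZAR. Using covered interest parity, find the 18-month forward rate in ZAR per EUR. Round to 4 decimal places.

T = 18/12 years.
EUR growth factor: 1 + 0.0138×18/12 = 1.020700.
Growth of 1 ZAR over T: 1 + 0.0360×18/12 = 1.054000.
So F = 0.044286 × 1.020700 / 1.054000 = 0.042886831 (EUR/ZAR).
Invert for ZAR per EUR: 1 / 0.042886831 = 23.3172.

23.3172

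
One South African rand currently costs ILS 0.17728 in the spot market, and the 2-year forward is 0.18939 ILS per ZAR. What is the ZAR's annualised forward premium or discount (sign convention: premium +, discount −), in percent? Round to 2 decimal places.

T = 2 years.
(F − S)/S = (0.18939 − 0.17728)/0.17728 = 0.0683100.
Annualise by dividing by T: 0.0683100 / 2 = 0.034155 → 3.42%.

+3.42%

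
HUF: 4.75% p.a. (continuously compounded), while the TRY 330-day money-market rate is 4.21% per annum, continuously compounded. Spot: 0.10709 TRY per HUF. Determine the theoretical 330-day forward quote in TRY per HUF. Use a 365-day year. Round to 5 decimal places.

0.10657

T = 330/365 years.
Growth of 1 TRY over T: e^(0.0421×330/365) = 1.0387967.
HUF accumulates by e^(0.0475×330/365) = 1.0438807.
CIP: F = S · (grow TRY)/(grow HUF) = 0.10709 × 1.0387967/1.0438807 = 0.1065684 TRY per HUF.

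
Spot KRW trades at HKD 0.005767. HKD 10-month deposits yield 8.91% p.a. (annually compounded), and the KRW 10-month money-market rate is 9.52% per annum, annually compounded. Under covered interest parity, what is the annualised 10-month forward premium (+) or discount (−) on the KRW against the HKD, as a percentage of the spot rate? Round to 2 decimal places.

T = 10/12 years.
No-arbitrage forward: 0.005767 × 1.0737169 / 1.0787261 = 0.005740220 HKD/KRW.
Annualised premium = (F − S)/S × (1/T) = (0.005740220 − 0.005767)/0.005767 ÷ (10/12) = -0.56%.

-0.56%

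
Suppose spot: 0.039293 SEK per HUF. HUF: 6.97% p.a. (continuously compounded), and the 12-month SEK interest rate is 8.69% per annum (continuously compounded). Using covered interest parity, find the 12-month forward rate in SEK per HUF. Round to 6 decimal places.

0.039975

T = 1 year.
Growth of 1 SEK over T: e^(0.0869×1) = 1.0907876.
HUF accumulates by e^(0.0697×1) = 1.0721865.
Forward (SEK per HUF) = 0.039293 × 1.0907876 / 1.0721865 = 0.03997468.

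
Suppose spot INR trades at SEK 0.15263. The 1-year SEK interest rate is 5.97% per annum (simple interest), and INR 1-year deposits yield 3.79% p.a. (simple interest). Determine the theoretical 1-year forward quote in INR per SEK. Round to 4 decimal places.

T = 1 year.
SEK accumulates by 1 + 0.0597×1 = 1.059700.
Growth of 1 INR over T: 1 + 0.0379×1 = 1.037900.
So F = 0.15263 × 1.059700 / 1.037900 = 0.1558358 (SEK/INR).
Invert for INR per SEK: 1 / 0.1558358 = 6.4170.

6.4170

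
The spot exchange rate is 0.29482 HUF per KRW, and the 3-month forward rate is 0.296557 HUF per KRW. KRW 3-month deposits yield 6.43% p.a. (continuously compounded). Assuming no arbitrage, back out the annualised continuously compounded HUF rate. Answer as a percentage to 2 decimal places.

T = 3/12 years.
By CIP, F/S equals the HUF-to-KRW growth ratio: 0.296557/0.29482 = 1.0058917.
The KRW side grows by e^(0.0643×3/12) = 1.0162049.
That pins the HUF growth at 1.0221921.
r = ln(1.0221921)/(3/12) = 0.087798 → 8.78%.

8.78%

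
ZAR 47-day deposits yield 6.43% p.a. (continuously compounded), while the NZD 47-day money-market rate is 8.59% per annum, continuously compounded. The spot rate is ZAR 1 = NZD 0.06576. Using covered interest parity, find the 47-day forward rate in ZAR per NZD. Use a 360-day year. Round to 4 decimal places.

15.1640

T = 47/360 years.
Growth of 1 NZD over T: e^(0.0859×47/360) = 1.01127784.
ZAR accumulates by e^(0.0643×47/360) = 1.00843006.
CIP: F = S · (grow NZD)/(grow ZAR) = 0.06576 × 1.01127784/1.00843006 = 0.065945705 NZD per ZAR.
Quoted the other way: 1/0.065945705 = 15.1640 ZAR per NZD.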